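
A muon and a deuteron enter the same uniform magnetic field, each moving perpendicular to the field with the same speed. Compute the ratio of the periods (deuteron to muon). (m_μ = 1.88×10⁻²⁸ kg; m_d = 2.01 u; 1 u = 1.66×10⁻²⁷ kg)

T = 2πm/(qB) is independent of speed, so T₂/T₁ = (m₂/q₂)/(m₁/q₁).
T_{deuteron}/T_{muon} = (3.34×10^-27/1e) / (1.88×10^-28/1e) = 17.7.

ratio ≈ 17.7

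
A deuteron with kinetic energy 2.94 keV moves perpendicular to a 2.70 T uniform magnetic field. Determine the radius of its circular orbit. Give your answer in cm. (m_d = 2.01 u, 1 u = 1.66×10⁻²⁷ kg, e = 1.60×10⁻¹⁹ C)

Convert the energy: K = 2.94 keV = 4.70×10^-16 J.
v = √(2K/m) = √(2·4.70×10^-16/3.34×10^-27) = 5.31×10^5 m/s.
r = mv/(qB) = (3.34×10^-27)(5.31×10^5) / [(1×1.60×10^-19)(2.70)] = 4.10×10^-3 m.

r ≈ 0.410 cm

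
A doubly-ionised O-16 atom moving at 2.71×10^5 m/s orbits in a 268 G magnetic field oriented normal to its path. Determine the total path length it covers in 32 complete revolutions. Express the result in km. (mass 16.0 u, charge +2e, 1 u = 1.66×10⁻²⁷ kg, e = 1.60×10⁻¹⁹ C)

L ≈ 0.169 km

r = mv/(qB) = 0.839 m, so one revolution covers 2πr = 5.27 m.
In 32 revolutions: L = 32·2πr = 169 m.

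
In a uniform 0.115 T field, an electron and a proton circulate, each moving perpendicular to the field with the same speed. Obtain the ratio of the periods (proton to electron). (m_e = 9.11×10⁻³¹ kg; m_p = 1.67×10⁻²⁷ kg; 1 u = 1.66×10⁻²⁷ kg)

T = 2πm/(qB) is independent of speed, so T₂/T₁ = (m₂/q₂)/(m₁/q₁).
T_{proton}/T_{electron} = (1.67×10^-27/1e) / (9.11×10^-31/1e) = 1830.

ratio ≈ 1830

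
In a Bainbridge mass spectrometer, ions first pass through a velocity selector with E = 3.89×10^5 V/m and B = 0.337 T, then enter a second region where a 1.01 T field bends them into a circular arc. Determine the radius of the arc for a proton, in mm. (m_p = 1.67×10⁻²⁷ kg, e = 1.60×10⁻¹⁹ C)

r ≈ 11.9 mm

The selector passes v = E/B = 3.89×10^5/0.337 = 1.15×10^6 m/s.
In the deflection region, r = mv/(qB₂) = (1.67×10^-27)(1.15×10^6) / [(1×1.60×10^-19)(1.01)] = 0.0119 m.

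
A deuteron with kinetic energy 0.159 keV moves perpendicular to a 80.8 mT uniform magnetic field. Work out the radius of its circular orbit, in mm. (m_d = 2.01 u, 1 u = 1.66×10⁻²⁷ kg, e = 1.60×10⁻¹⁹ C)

r ≈ 31.9 mm

Convert the energy: K = 0.159 keV = 2.54×10^-17 J.
v = √(2K/m) = √(2·2.54×10^-17/3.34×10^-27) = 1.23×10^5 m/s.
r = mv/(qB) = (3.34×10^-27)(1.23×10^5) / [(1×1.60×10^-19)(0.0808)] = 0.0319 m.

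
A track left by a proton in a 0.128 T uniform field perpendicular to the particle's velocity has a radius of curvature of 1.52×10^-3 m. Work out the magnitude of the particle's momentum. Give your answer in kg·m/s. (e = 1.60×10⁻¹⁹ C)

Since qvB = mv²/r, the momentum p = mv = qBr.
p = (1×1.60×10^-19)(0.128)(1.52×10^-3) = 3.11×10^-23 kg·m/s.

p ≈ 3.11×10^-23 kg·m/s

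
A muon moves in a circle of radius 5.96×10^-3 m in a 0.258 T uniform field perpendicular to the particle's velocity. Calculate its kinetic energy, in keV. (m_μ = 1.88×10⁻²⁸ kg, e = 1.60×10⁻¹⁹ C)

K ≈ 1.01 keV

v = qBr/m = (1×1.60×10^-19)(0.258)(5.96×10^-3) / (1.88×10^-28) = 1.31×10^6 m/s.
K = ½mv² = 0.5·(1.88×10^-28)·(1.31×10^6)² = 1.61×10^-16 J = 1.01 keV.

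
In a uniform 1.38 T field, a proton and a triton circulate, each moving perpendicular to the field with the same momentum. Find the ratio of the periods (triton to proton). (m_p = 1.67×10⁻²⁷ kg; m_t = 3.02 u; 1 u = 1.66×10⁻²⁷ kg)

T = 2πm/(qB) is independent of speed, so T₂/T₁ = (m₂/q₂)/(m₁/q₁).
T_{triton}/T_{proton} = (5.01×10^-27/1e) / (1.67×10^-27/1e) = 3.00.

ratio ≈ 3.00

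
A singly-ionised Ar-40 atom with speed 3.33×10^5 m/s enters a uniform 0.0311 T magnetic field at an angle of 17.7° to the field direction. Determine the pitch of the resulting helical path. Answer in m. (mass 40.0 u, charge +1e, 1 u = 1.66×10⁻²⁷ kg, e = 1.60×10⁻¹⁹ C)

pitch ≈ 26.6 m

The velocity component along B is v∥ = v cos17.7° = 3.17×10^5 m/s.
The cyclotron period T = 2πm/(qB) = 8.38×10^-5 s is set by m, q, B alone.
Pitch = v∥·T = (3.17×10^5)(8.38×10^-5) = 26.6 m.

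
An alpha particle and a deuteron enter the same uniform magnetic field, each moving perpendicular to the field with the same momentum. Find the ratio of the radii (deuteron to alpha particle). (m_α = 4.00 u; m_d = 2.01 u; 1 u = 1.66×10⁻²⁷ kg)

ratio ≈ 2.00

r = p/(qB) ⇒ at equal p, r ∝ 1/q.
r_{deuteron}/r_{alpha particle} = 2.00.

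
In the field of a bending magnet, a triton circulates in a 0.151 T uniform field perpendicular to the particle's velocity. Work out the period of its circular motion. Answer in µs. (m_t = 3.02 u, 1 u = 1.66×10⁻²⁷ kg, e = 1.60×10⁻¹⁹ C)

The cyclotron period is independent of speed: T = 2πm/(qB).
T = 2π(5.01×10^-27) / [(1×1.60×10^-19)(0.151)] = 1.30×10^-6 s.

T ≈ 1.30 µs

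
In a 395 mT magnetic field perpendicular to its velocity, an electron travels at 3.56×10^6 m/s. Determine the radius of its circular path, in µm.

r ≈ 51.3 µm

The magnetic force provides the centripetal force: qvB = mv²/r, so r = mv/(qB).
r = (9.11×10^-31 kg)(3.56×10^6 m/s) / [(1×1.60×10^-19 C)(0.395 T)] = 5.13×10^-5 m.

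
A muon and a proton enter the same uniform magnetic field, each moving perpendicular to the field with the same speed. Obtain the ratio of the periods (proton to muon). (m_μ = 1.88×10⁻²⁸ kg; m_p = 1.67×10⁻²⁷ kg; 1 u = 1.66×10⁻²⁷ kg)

ratio ≈ 8.88

T = 2πm/(qB) is independent of speed, so T₂/T₁ = (m₂/q₂)/(m₁/q₁).
T_{proton}/T_{muon} = (1.67×10^-27/1e) / (1.88×10^-28/1e) = 8.88.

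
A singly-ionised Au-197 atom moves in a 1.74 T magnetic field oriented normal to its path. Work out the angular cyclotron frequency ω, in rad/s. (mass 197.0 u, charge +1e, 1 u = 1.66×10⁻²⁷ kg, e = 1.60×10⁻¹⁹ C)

ω = qB/m = (1×1.60×10^-19)(1.74) / (3.27×10^-25) = 8.51×10^5 rad/s.

ω ≈ 8.51×10^5 rad/s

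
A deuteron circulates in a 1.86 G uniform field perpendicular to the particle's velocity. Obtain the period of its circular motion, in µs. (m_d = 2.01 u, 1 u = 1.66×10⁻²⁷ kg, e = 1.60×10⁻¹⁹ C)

The cyclotron period is independent of speed: T = 2πm/(qB).
T = 2π(3.34×10^-27) / [(1×1.60×10^-19)(1.86×10^-4)] = 7.04×10^-4 s.

T ≈ 704 µs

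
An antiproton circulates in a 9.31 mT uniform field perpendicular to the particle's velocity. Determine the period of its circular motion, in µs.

The cyclotron period is independent of speed: T = 2πm/(qB).
T = 2π(1.67×10^-27) / [(1×1.60×10^-19)(9.31×10^-3)] = 7.04×10^-6 s.

T ≈ 7.04 µs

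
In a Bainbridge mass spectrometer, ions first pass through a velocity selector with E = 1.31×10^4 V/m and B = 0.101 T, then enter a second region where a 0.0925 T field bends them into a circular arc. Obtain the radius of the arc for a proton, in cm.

The selector passes v = E/B = 1.31×10^4/0.101 = 1.30×10^5 m/s.
In the deflection region, r = mv/(qB₂) = (1.67×10^-27)(1.30×10^5) / [(1×1.60×10^-19)(0.0925)] = 0.0146 m.

r ≈ 1.46 cm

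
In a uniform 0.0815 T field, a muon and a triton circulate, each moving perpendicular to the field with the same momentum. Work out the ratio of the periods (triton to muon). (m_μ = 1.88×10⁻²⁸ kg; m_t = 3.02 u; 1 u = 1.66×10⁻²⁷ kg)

ratio ≈ 26.7

T = 2πm/(qB) is independent of speed, so T₂/T₁ = (m₂/q₂)/(m₁/q₁).
T_{triton}/T_{muon} = (5.01×10^-27/1e) / (1.88×10^-28/1e) = 26.7.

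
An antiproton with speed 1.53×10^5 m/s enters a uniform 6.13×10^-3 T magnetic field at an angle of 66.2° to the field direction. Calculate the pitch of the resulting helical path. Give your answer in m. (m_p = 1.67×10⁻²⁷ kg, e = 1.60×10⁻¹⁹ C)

pitch ≈ 0.661 m

The velocity component along B is v∥ = v cos66.2° = 6.17×10^4 m/s.
The cyclotron period T = 2πm/(qB) = 1.07×10^-5 s is set by m, q, B alone.
Pitch = v∥·T = (6.17×10^4)(1.07×10^-5) = 0.661 m.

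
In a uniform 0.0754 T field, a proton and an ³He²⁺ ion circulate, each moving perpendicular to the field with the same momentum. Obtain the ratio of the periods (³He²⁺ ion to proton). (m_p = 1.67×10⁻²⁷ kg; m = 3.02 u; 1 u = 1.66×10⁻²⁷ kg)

T = 2πm/(qB) is independent of speed, so T₂/T₁ = (m₂/q₂)/(m₁/q₁).
T_{³He²⁺ ion}/T_{proton} = (5.01×10^-27/2e) / (1.67×10^-27/1e) = 1.50.

ratio ≈ 1.50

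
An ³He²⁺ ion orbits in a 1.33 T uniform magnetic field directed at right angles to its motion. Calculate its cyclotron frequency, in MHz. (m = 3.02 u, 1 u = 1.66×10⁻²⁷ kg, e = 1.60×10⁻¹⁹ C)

f ≈ 13.5 MHz

f = qB/(2πm) = (2×1.60×10^-19)(1.33) / [2π(5.01×10^-27)] = 1.35×10^7 Hz.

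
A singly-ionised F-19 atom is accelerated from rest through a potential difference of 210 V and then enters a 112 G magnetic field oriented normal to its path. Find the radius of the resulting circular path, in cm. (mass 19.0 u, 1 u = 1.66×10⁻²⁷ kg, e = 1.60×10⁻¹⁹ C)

r ≈ 81.2 cm

The kinetic energy gained is K = qV = (1×1.60×10^-19)(210) = 3.36×10^-17 J.
v = √(2K/m) = 4.62×10^4 m/s.
r = mv/(qB) = (3.15×10^-26)(4.62×10^4) / [(1×1.60×10^-19)(0.0112)] = 0.812 m.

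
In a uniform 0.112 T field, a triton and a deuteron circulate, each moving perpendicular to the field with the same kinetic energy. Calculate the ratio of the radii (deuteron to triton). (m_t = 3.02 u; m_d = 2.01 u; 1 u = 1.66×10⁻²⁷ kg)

r = √(2mK)/(qB) ⇒ at equal K, r ∝ √m/q.
r_{deuteron}/r_{triton} = 0.816.

ratio ≈ 0.816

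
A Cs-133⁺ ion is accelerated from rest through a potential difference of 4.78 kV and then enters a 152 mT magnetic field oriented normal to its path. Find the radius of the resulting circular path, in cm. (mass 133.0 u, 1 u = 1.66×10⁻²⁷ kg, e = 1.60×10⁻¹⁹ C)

r ≈ 75.6 cm

The kinetic energy gained is K = qV = (1×1.60×10^-19)(4780) = 7.65×10^-16 J.
v = √(2K/m) = 8.32×10^4 m/s.
r = mv/(qB) = (2.21×10^-25)(8.32×10^4) / [(1×1.60×10^-19)(0.152)] = 0.756 m.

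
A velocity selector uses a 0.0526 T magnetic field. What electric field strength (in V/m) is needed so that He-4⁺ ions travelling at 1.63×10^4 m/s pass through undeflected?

E ≈ 857 V/m

qE = qvB ⇒ E = vB = (1.63×10^4)(0.0526) = 857 V/m.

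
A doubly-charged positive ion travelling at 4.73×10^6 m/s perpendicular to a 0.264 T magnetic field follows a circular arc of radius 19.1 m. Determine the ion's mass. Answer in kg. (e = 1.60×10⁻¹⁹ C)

qvB = mv²/r ⇒ m = qBr/v.
m = (2×1.60×10^-19)(0.264)(19.1) / (4.73×10^6) = 3.41×10^-25 kg.

m ≈ 3.41×10^-25 kg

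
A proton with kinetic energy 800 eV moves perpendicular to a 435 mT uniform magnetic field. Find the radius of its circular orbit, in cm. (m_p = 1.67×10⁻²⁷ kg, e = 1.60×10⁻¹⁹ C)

r ≈ 0.939 cm

Convert the energy: K = 800 eV = 1.28×10^-16 J.
v = √(2K/m) = √(2·1.28×10^-16/1.67×10^-27) = 3.92×10^5 m/s.
r = mv/(qB) = (1.67×10^-27)(3.92×10^5) / [(1×1.60×10^-19)(0.435)] = 9.39×10^-3 m.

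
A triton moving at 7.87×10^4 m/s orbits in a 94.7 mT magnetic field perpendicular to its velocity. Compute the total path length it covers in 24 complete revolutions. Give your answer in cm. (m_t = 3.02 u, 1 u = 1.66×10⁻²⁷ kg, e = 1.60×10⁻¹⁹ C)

r = mv/(qB) = 0.0260 m, so one revolution covers 2πr = 0.164 m.
In 24 revolutions: L = 24·2πr = 3.93 m.

L ≈ 393 cm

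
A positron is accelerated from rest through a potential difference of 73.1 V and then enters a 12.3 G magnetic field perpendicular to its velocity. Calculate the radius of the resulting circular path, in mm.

r ≈ 23.5 mm

The kinetic energy gained is K = qV = (1×1.60×10^-19)(73.1) = 1.17×10^-17 J.
v = √(2K/m) = 5.07×10^6 m/s.
r = mv/(qB) = (9.11×10^-31)(5.07×10^6) / [(1×1.60×10^-19)(1.23×10^-3)] = 0.0235 m.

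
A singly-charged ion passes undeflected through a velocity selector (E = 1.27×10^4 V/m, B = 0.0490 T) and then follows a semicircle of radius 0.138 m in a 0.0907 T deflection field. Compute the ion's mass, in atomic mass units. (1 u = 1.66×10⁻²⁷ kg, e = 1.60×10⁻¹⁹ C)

m ≈ 4.65 u

v = E/B₁ = 2.59×10^5 m/s.
From r = mv/(qB₂), m = qB₂r/v = (1×1.60×10^-19)(0.0907)(0.138) / (2.59×10^5) = 7.73×10^-27 kg.
In atomic mass units: m = 7.73×10^-27 / 1.66×10^-27 = 4.65 u.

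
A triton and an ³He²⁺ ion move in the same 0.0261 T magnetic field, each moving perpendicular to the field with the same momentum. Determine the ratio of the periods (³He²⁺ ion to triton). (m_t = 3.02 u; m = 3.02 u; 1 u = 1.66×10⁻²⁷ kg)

ratio ≈ 0.500

T = 2πm/(qB) is independent of speed, so T₂/T₁ = (m₂/q₂)/(m₁/q₁).
T_{³He²⁺ ion}/T_{triton} = (5.01×10^-27/2e) / (5.01×10^-27/1e) = 0.500.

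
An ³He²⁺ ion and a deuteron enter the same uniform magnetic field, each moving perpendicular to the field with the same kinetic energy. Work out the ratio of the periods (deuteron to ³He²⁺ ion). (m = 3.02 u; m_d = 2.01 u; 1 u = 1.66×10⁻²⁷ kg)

ratio ≈ 1.33

T = 2πm/(qB) is independent of speed, so T₂/T₁ = (m₂/q₂)/(m₁/q₁).
T_{deuteron}/T_{³He²⁺ ion} = (3.34×10^-27/1e) / (5.01×10^-27/2e) = 1.33.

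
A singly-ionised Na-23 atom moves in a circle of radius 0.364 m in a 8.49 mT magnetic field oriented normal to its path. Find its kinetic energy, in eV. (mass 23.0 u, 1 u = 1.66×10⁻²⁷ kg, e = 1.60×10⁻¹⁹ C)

K ≈ 20.0 eV

v = qBr/m = (1×1.60×10^-19)(8.49×10^-3)(0.364) / (3.82×10^-26) = 1.30×10^4 m/s.
K = ½mv² = 0.5·(3.82×10^-26)·(1.30×10^4)² = 3.20×10^-18 J = 20.0 eV.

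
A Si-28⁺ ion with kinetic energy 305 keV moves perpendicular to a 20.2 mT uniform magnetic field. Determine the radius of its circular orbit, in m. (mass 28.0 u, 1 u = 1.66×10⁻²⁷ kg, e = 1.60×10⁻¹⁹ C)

Convert the energy: K = 305 keV = 4.88×10^-14 J.
v = √(2K/m) = √(2·4.88×10^-14/4.65×10^-26) = 1.45×10^6 m/s.
r = mv/(qB) = (4.65×10^-26)(1.45×10^6) / [(1×1.60×10^-19)(0.0202)] = 20.8 m.

r ≈ 20.8 m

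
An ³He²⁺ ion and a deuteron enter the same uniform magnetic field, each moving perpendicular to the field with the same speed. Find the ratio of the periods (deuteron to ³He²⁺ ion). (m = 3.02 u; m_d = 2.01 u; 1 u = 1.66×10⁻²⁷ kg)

ratio ≈ 1.33

T = 2πm/(qB) is independent of speed, so T₂/T₁ = (m₂/q₂)/(m₁/q₁).
T_{deuteron}/T_{³He²⁺ ion} = (3.34×10^-27/1e) / (5.01×10^-27/2e) = 1.33.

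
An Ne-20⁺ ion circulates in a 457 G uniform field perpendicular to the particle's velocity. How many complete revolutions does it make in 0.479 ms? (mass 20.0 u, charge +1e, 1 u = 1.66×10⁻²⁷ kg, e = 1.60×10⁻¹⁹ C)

T = 2πm/(qB) = 2π(3.32×10^-26) / [(1×1.60×10^-19)(0.0457)] = 2.8529×10^-5 s.
N = t/T = 4.79×10^-4 / 2.8529×10^-5 ≈ 16.79, so 16 complete revolutions.

N = 16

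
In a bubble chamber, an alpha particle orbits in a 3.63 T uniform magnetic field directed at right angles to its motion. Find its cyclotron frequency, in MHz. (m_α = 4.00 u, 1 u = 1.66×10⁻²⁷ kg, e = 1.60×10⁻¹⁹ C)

f ≈ 27.8 MHz

f = qB/(2πm) = (2×1.60×10^-19)(3.63) / [2π(6.64×10^-27)] = 2.78×10^7 Hz.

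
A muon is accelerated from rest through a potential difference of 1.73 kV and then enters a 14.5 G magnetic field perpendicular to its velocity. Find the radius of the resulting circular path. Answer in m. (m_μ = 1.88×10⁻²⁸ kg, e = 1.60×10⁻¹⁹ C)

The kinetic energy gained is K = qV = (1×1.60×10^-19)(1730) = 2.77×10^-16 J.
v = √(2K/m) = 1.72×10^6 m/s.
r = mv/(qB) = (1.88×10^-28)(1.72×10^6) / [(1×1.60×10^-19)(1.45×10^-3)] = 1.39 m.

r ≈ 1.39 m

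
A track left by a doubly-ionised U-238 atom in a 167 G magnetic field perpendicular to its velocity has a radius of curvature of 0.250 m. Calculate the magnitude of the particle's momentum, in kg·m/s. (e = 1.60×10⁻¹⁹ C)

p ≈ 1.34×10^-21 kg·m/s

Since qvB = mv²/r, the momentum p = mv = qBr.
p = (2×1.60×10^-19)(0.0167)(0.250) = 1.34×10^-21 kg·m/s.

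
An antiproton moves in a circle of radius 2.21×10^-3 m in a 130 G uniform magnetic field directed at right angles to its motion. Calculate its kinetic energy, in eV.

v = qBr/m = (1×1.60×10^-19)(0.0130)(2.21×10^-3) / (1.67×10^-27) = 2750 m/s.
K = ½mv² = 0.5·(1.67×10^-27)·(2750)² = 6.33×10^-21 J = 0.0395 eV.

K ≈ 0.0395 eV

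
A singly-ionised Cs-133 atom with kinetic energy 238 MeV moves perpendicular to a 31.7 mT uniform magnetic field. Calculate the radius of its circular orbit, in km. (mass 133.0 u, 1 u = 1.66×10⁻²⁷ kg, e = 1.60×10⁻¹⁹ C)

r ≈ 0.808 km

Convert the energy: K = 238 MeV = 3.81×10^-11 J.
v = √(2K/m) = √(2·3.81×10^-11/2.21×10^-25) = 1.86×10^7 m/s.
r = mv/(qB) = (2.21×10^-25)(1.86×10^7) / [(1×1.60×10^-19)(0.0317)] = 808 m.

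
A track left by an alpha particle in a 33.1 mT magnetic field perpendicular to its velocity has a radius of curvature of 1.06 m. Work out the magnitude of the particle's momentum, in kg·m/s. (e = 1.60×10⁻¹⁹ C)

Since qvB = mv²/r, the momentum p = mv = qBr.
p = (2×1.60×10^-19)(0.0331)(1.06) = 1.12×10^-20 kg·m/s.

p ≈ 1.12×10^-20 kg·m/s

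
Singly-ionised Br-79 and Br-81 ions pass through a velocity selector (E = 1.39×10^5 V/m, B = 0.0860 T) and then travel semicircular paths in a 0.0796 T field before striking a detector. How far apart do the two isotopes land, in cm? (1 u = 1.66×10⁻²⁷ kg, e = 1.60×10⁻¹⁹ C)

Δd ≈ 84.3 cm

Both emerge at v = E/B₁ = 1.62×10^6 m/s.
r = mv/(qB₂), so r₁ = 16.642 m and r₂ = 17.064 m, giving Δr = 0.421 m.
After a semicircle each ion lands a diameter 2r from the entry slit, so the separation is 2Δr = 0.843 m.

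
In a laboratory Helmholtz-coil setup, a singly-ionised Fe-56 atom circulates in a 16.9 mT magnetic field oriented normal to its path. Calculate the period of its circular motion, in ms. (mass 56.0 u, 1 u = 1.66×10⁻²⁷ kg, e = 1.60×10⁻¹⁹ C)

T ≈ 0.216 ms

The cyclotron period is independent of speed: T = 2πm/(qB).
T = 2π(9.30×10^-26) / [(1×1.60×10^-19)(0.0169)] = 2.16×10^-4 s.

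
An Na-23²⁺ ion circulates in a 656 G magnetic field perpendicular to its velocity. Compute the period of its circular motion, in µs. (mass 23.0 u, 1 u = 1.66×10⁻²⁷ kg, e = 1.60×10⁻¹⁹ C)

The cyclotron period is independent of speed: T = 2πm/(qB).
T = 2π(3.82×10^-26) / [(2×1.60×10^-19)(0.0656)] = 1.14×10^-5 s.

T ≈ 11.4 µs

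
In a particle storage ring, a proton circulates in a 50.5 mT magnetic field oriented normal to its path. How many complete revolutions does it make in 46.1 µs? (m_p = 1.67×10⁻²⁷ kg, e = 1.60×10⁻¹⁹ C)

T = 2πm/(qB) = 2π(1.67×10^-27) / [(1×1.60×10^-19)(0.0505)] = 1.2986×10^-6 s.
N = t/T = 4.61×10^-5 / 1.2986×10^-6 ≈ 35.50, so 35 complete revolutions.

N = 35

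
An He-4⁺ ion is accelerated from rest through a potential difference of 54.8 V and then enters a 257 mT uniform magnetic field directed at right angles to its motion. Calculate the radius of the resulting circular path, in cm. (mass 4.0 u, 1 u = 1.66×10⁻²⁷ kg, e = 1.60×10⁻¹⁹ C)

r ≈ 0.830 cm

The kinetic energy gained is K = qV = (1×1.60×10^-19)(54.8) = 8.77×10^-18 J.
v = √(2K/m) = 5.14×10^4 m/s.
r = mv/(qB) = (6.64×10^-27)(5.14×10^4) / [(1×1.60×10^-19)(0.257)] = 8.30×10^-3 m.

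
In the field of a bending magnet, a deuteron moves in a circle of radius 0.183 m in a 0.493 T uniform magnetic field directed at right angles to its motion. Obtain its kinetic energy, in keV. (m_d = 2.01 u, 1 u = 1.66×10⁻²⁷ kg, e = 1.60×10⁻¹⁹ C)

v = qBr/m = (1×1.60×10^-19)(0.493)(0.183) / (3.34×10^-27) = 4.33×10^6 m/s.
K = ½mv² = 0.5·(3.34×10^-27)·(4.33×10^6)² = 3.12×10^-14 J = 195 keV.

K ≈ 195 keV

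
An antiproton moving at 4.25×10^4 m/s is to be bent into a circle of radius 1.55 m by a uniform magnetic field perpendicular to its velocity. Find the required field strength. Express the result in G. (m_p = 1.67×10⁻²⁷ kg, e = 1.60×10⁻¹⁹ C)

B ≈ 2.86 G

qvB = mv²/r gives B = mv/(qr).
B = (1.67×10^-27)(4.25×10^4) / [(1×1.60×10^-19)(1.55)] = 2.86×10^-4 T.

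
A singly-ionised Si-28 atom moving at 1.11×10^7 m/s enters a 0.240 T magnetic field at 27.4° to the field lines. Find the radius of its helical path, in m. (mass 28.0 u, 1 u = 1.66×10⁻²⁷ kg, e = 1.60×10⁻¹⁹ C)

r ≈ 6.18 m

Only the perpendicular component v⊥ = v sin27.4° = 5.11×10^6 m/s is bent by the field.
r = m v⊥ /(qB) = (4.65×10^-26)(5.11×10^6) / [(1×1.60×10^-19)(0.240)] = 6.18 m.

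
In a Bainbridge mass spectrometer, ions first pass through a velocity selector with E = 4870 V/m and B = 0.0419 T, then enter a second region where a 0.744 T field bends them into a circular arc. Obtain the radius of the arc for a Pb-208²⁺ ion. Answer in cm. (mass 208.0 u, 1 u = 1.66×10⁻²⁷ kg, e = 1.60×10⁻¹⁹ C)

r ≈ 16.9 cm

The selector passes v = E/B = 4870/0.0419 = 1.16×10^5 m/s.
In the deflection region, r = mv/(qB₂) = (3.45×10^-25)(1.16×10^5) / [(2×1.60×10^-19)(0.744)] = 0.169 m.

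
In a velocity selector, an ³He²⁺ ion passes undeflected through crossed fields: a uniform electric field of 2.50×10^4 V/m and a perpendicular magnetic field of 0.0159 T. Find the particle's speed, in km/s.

v ≈ 1570 km/s

For zero net force, qE = qvB, so v = E/B.
v = (2.50×10^4) / (0.0159) = 1.57×10^6 m/s.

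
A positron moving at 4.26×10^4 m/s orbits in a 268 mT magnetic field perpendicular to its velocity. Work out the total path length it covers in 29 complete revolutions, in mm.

r = mv/(qB) = 9.05×10^-7 m, so one revolution covers 2πr = 5.69×10^-6 m.
In 29 revolutions: L = 29·2πr = 1.65×10^-4 m.

L ≈ 0.165 mm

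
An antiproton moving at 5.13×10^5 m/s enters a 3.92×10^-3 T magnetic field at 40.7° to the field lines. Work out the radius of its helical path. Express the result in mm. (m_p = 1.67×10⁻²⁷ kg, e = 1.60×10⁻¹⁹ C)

Only the perpendicular component v⊥ = v sin40.7° = 3.35×10^5 m/s is bent by the field.
r = m v⊥ /(qB) = (1.67×10^-27)(3.35×10^5) / [(1×1.60×10^-19)(3.92×10^-3)] = 0.891 m.

r ≈ 891 mm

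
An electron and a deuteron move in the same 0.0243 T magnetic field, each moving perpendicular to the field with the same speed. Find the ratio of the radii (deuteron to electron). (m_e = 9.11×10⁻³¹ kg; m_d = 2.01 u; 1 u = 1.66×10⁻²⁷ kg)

r = mv/(qB) ⇒ at equal v, r ∝ m/q.
r_{deuteron}/r_{electron} = 3660.

ratio ≈ 3660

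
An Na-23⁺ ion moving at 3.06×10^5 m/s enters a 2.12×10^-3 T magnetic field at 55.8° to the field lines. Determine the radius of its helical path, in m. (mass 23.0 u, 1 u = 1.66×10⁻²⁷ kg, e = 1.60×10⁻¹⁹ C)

r ≈ 28.5 m

Only the perpendicular component v⊥ = v sin55.8° = 2.53×10^5 m/s is bent by the field.
r = m v⊥ /(qB) = (3.82×10^-26)(2.53×10^5) / [(1×1.60×10^-19)(2.12×10^-3)] = 28.5 m.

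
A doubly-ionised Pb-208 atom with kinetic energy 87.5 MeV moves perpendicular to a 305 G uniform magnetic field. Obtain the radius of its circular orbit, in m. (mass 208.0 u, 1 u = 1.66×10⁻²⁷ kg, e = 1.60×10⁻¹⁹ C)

Convert the energy: K = 87.5 MeV = 1.40×10^-11 J.
v = √(2K/m) = √(2·1.40×10^-11/3.45×10^-25) = 9.01×10^6 m/s.
r = mv/(qB) = (3.45×10^-25)(9.01×10^6) / [(2×1.60×10^-19)(0.0305)] = 319 m.

r ≈ 319 m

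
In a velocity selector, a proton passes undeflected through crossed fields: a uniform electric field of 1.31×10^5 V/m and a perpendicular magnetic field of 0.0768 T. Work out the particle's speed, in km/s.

v ≈ 1710 km/s

For zero net force, qE = qvB, so v = E/B.
v = (1.31×10^5) / (0.0768) = 1.71×10^6 m/s.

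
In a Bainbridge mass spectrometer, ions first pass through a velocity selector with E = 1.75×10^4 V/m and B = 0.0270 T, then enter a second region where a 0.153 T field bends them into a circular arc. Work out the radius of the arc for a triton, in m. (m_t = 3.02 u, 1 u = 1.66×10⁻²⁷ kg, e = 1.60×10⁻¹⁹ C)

The selector passes v = E/B = 1.75×10^4/0.0270 = 6.48×10^5 m/s.
In the deflection region, r = mv/(qB₂) = (5.01×10^-27)(6.48×10^5) / [(1×1.60×10^-19)(0.153)] = 0.133 m.

r ≈ 0.133 m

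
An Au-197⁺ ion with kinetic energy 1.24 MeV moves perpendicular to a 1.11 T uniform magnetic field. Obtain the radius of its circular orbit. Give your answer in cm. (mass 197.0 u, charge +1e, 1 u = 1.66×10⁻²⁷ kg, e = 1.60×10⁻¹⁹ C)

Convert the energy: K = 1.24 MeV = 1.98×10^-13 J.
v = √(2K/m) = √(2·1.98×10^-13/3.27×10^-25) = 1.10×10^6 m/s.
r = mv/(qB) = (3.27×10^-25)(1.10×10^6) / [(1×1.60×10^-19)(1.11)] = 2.03 m.

r ≈ 203 cm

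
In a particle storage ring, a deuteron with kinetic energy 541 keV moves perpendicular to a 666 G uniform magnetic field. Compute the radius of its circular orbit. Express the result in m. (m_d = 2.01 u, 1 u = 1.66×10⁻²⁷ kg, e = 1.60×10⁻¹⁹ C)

r ≈ 2.26 m

Convert the energy: K = 541 keV = 8.66×10^-14 J.
v = √(2K/m) = √(2·8.66×10^-14/3.34×10^-27) = 7.20×10^6 m/s.
r = mv/(qB) = (3.34×10^-27)(7.20×10^6) / [(1×1.60×10^-19)(0.0666)] = 2.26 m.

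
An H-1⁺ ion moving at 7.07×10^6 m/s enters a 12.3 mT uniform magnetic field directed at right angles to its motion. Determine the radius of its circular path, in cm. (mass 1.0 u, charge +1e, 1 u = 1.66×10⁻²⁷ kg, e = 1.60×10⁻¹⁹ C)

r ≈ 596 cm

The magnetic force provides the centripetal force: qvB = mv²/r, so r = mv/(qB).
r = (1.66×10^-27 kg)(7.07×10^6 m/s) / [(1×1.60×10^-19 C)(0.0123 T)] = 5.96 m.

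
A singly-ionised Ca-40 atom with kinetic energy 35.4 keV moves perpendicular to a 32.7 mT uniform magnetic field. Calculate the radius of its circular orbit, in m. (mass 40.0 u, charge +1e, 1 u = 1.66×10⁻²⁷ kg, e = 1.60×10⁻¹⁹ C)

Convert the energy: K = 35.4 keV = 5.66×10^-15 J.
v = √(2K/m) = √(2·5.66×10^-15/6.64×10^-26) = 4.13×10^5 m/s.
r = mv/(qB) = (6.64×10^-26)(4.13×10^5) / [(1×1.60×10^-19)(0.0327)] = 5.24 m.

r ≈ 5.24 m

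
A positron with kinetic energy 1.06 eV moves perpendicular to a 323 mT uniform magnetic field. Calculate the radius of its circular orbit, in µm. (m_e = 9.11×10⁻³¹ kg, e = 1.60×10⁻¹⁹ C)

Convert the energy: K = 1.06 eV = 1.70×10^-19 J.
v = √(2K/m) = √(2·1.70×10^-19/9.11×10^-31) = 6.10×10^5 m/s.
r = mv/(qB) = (9.11×10^-31)(6.10×10^5) / [(1×1.60×10^-19)(0.323)] = 1.08×10^-5 m.

r ≈ 10.8 µm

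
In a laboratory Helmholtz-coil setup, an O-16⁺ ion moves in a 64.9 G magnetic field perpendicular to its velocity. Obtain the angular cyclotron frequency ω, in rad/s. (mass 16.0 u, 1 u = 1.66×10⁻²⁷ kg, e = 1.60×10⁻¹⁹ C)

ω = qB/m = (1×1.60×10^-19)(6.49×10^-3) / (2.66×10^-26) = 3.91×10^4 rad/s.

ω ≈ 3.91×10^4 rad/s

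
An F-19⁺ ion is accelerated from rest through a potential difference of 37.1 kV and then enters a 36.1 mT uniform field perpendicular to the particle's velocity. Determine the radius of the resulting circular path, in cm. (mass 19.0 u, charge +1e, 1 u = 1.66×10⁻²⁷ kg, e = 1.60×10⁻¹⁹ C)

r ≈ 335 cm

The kinetic energy gained is K = qV = (1×1.60×10^-19)(3.71×10^4) = 5.94×10^-15 J.
v = √(2K/m) = 6.14×10^5 m/s.
r = mv/(qB) = (3.15×10^-26)(6.14×10^5) / [(1×1.60×10^-19)(0.0361)] = 3.35 m.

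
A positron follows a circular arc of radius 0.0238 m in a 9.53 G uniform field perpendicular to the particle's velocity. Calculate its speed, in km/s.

v ≈ 3980 km/s

From qvB = mv²/r, v = qBr/m.
v = (1×1.60×10^-19)(9.53×10^-4)(0.0238) / (9.11×10^-31) = 3.98×10^6 m/s.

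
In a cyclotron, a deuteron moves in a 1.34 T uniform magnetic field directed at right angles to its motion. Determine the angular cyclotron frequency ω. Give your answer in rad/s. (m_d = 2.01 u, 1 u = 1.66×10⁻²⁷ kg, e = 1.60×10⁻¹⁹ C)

ω ≈ 6.43×10^7 rad/s

ω = qB/m = (1×1.60×10^-19)(1.34) / (3.34×10^-27) = 6.43×10^7 rad/s.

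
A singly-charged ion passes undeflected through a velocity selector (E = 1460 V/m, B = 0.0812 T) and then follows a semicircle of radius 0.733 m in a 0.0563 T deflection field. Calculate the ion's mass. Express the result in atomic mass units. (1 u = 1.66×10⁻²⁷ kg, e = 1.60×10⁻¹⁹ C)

m ≈ 221 u

v = E/B₁ = 1.80×10^4 m/s.
From r = mv/(qB₂), m = qB₂r/v = (1×1.60×10^-19)(0.0563)(0.733) / (1.80×10^4) = 3.67×10^-25 kg.
In atomic mass units: m = 3.67×10^-25 / 1.66×10^-27 = 221 u.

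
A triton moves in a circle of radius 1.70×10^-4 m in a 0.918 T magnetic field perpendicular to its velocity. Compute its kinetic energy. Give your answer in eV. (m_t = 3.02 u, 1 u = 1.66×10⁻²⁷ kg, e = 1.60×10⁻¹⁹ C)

v = qBr/m = (1×1.60×10^-19)(0.918)(1.70×10^-4) / (5.01×10^-27) = 4980 m/s.
K = ½mv² = 0.5·(5.01×10^-27)·(4980)² = 6.22×10^-20 J = 0.389 eV.

K ≈ 0.389 eV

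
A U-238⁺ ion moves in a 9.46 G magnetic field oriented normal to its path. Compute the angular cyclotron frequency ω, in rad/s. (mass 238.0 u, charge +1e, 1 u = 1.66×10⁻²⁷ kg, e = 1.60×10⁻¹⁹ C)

ω = qB/m = (1×1.60×10^-19)(9.46×10^-4) / (3.95×10^-25) = 383 rad/s.

ω ≈ 383 rad/s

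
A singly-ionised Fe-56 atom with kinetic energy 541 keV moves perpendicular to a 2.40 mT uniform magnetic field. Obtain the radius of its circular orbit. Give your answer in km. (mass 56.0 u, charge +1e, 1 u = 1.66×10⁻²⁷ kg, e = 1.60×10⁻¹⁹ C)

r ≈ 0.330 km

Convert the energy: K = 541 keV = 8.66×10^-14 J.
v = √(2K/m) = √(2·8.66×10^-14/9.30×10^-26) = 1.36×10^6 m/s.
r = mv/(qB) = (9.30×10^-26)(1.36×10^6) / [(1×1.60×10^-19)(2.40×10^-3)] = 330 m.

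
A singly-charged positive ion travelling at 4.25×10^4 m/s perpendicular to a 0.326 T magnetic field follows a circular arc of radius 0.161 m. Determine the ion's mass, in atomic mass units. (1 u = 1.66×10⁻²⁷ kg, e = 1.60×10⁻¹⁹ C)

qvB = mv²/r ⇒ m = qBr/v.
m = (1×1.60×10^-19)(0.326)(0.161) / (4.25×10^4) = 1.98×10^-25 kg = 119 u.

m ≈ 119 u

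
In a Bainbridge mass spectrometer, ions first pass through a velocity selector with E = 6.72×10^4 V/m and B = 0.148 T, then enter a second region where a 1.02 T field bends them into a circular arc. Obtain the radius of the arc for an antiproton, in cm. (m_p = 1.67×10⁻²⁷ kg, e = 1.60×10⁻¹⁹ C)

r ≈ 0.465 cm

The selector passes v = E/B = 6.72×10^4/0.148 = 4.54×10^5 m/s.
In the deflection region, r = mv/(qB₂) = (1.67×10^-27)(4.54×10^5) / [(1×1.60×10^-19)(1.02)] = 4.65×10^-3 m.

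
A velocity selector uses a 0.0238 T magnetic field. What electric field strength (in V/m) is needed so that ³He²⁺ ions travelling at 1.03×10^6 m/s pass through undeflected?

qE = qvB ⇒ E = vB = (1.03×10^6)(0.0238) = 2.45×10^4 V/m.

E ≈ 2.45×10^4 V/m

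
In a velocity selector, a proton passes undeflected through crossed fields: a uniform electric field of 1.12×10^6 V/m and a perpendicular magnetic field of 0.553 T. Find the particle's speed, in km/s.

v ≈ 2030 km/s

For zero net force, qE = qvB, so v = E/B.
v = (1.12×10^6) / (0.553) = 2.03×10^6 m/s.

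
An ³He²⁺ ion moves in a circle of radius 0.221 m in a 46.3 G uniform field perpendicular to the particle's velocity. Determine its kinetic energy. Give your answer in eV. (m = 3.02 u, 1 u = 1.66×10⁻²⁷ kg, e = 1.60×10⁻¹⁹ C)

K ≈ 66.8 eV

v = qBr/m = (2×1.60×10^-19)(4.63×10^-3)(0.221) / (5.01×10^-27) = 6.53×10^4 m/s.
K = ½mv² = 0.5·(5.01×10^-27)·(6.53×10^4)² = 1.07×10^-17 J = 66.8 eV.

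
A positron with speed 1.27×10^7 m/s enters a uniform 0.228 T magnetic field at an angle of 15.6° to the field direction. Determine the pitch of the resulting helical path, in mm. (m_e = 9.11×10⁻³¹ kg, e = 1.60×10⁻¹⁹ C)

pitch ≈ 1.92 mm

The velocity component along B is v∥ = v cos15.6° = 1.22×10^7 m/s.
The cyclotron period T = 2πm/(qB) = 1.57×10^-10 s is set by m, q, B alone.
Pitch = v∥·T = (1.22×10^7)(1.57×10^-10) = 1.92×10^-3 m.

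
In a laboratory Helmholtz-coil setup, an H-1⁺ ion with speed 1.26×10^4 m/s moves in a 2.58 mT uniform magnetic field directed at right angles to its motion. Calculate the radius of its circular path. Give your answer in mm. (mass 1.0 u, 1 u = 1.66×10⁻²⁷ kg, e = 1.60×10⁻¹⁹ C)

The magnetic force provides the centripetal force: qvB = mv²/r, so r = mv/(qB).
r = (1.66×10^-27 kg)(1.26×10^4 m/s) / [(1×1.60×10^-19 C)(2.58×10^-3 T)] = 0.0507 m.

r ≈ 50.7 mm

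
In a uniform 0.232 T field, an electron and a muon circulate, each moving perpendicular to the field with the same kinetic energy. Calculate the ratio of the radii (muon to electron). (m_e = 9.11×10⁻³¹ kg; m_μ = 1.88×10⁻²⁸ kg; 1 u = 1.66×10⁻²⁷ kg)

r = √(2mK)/(qB) ⇒ at equal K, r ∝ √m/q.
r_{muon}/r_{electron} = 14.4.

ratio ≈ 14.4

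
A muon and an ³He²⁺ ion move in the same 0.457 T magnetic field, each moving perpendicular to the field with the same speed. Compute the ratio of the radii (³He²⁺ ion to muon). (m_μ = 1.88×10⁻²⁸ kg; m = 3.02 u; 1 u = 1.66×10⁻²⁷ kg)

ratio ≈ 13.3

r = mv/(qB) ⇒ at equal v, r ∝ m/q.
r_{³He²⁺ ion}/r_{muon} = 13.3.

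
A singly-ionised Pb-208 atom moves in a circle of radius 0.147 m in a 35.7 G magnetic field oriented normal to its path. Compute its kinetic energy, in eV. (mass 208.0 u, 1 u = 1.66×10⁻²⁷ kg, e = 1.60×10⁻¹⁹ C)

v = qBr/m = (1×1.60×10^-19)(3.57×10^-3)(0.147) / (3.45×10^-25) = 243 m/s.
K = ½mv² = 0.5·(3.45×10^-25)·(243)² = 1.02×10^-20 J = 0.0638 eV.

K ≈ 0.0638 eV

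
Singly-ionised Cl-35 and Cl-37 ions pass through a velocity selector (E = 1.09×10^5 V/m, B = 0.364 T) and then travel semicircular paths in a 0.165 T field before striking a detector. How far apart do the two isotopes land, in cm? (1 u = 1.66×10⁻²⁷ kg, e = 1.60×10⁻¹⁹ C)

Both emerge at v = E/B₁ = 2.99×10^5 m/s.
r = mv/(qB₂), so r₁ = 0.6590 m and r₂ = 0.6967 m, giving Δr = 0.0377 m.
After a semicircle each ion lands a diameter 2r from the entry slit, so the separation is 2Δr = 0.0753 m.

Δd ≈ 7.53 cm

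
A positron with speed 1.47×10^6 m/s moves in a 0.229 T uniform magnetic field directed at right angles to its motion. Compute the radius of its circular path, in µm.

The magnetic force provides the centripetal force: qvB = mv²/r, so r = mv/(qB).
r = (9.11×10^-31 kg)(1.47×10^6 m/s) / [(1×1.60×10^-19 C)(0.229 T)] = 3.65×10^-5 m.

r ≈ 36.5 µm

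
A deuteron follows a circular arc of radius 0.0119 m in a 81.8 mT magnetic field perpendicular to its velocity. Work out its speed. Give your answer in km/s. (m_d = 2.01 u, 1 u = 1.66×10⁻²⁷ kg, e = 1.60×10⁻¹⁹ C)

From qvB = mv²/r, v = qBr/m.
v = (1×1.60×10^-19)(0.0818)(0.0119) / (3.34×10^-27) = 4.67×10^4 m/s.

v ≈ 46.7 km/s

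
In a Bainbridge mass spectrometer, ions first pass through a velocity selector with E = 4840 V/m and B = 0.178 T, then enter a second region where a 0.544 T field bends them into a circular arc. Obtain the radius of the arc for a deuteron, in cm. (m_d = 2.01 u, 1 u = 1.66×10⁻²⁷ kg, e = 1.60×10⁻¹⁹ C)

The selector passes v = E/B = 4840/0.178 = 2.72×10^4 m/s.
In the deflection region, r = mv/(qB₂) = (3.34×10^-27)(2.72×10^4) / [(1×1.60×10^-19)(0.544)] = 1.04×10^-3 m.

r ≈ 0.104 cm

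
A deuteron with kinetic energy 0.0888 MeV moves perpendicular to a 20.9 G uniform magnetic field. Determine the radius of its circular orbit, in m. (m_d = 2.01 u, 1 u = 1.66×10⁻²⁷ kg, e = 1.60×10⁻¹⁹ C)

Convert the energy: K = 0.0888 MeV = 1.42×10^-14 J.
v = √(2K/m) = √(2·1.42×10^-14/3.34×10^-27) = 2.92×10^6 m/s.
r = mv/(qB) = (3.34×10^-27)(2.92×10^6) / [(1×1.60×10^-19)(2.09×10^-3)] = 29.1 m.

r ≈ 29.1 m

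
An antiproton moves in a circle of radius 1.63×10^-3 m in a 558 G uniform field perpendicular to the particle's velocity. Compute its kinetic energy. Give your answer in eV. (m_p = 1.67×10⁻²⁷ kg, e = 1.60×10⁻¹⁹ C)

K ≈ 0.396 eV

v = qBr/m = (1×1.60×10^-19)(0.0558)(1.63×10^-3) / (1.67×10^-27) = 8710 m/s.
K = ½mv² = 0.5·(1.67×10^-27)·(8710)² = 6.34×10^-20 J = 0.396 eV.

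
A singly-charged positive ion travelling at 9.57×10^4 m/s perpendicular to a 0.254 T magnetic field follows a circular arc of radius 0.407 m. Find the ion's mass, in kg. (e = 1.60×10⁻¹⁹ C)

qvB = mv²/r ⇒ m = qBr/v.
m = (1×1.60×10^-19)(0.254)(0.407) / (9.57×10^4) = 1.73×10^-25 kg.

m ≈ 1.73×10^-25 kg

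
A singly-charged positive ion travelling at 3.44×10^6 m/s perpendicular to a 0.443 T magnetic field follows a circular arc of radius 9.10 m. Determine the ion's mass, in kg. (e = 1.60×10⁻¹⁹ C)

m ≈ 1.88×10^-25 kg

qvB = mv²/r ⇒ m = qBr/v.
m = (1×1.60×10^-19)(0.443)(9.10) / (3.44×10^6) = 1.88×10^-25 kg.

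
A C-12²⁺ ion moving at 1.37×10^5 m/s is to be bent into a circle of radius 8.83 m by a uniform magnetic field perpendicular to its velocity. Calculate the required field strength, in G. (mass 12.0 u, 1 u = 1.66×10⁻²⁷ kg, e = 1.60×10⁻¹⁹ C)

B ≈ 9.66 G

qvB = mv²/r gives B = mv/(qr).
B = (1.99×10^-26)(1.37×10^5) / [(2×1.60×10^-19)(8.83)] = 9.66×10^-4 T.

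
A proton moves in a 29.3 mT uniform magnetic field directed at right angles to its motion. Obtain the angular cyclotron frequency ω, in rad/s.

ω ≈ 2.81×10^6 rad/s

ω = qB/m = (1×1.60×10^-19)(0.0293) / (1.67×10^-27) = 2.81×10^6 rad/s.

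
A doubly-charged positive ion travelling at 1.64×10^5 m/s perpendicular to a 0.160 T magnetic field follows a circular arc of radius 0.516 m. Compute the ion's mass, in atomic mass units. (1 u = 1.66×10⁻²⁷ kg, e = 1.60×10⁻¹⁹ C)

m ≈ 97.0 u

qvB = mv²/r ⇒ m = qBr/v.
m = (2×1.60×10^-19)(0.160)(0.516) / (1.64×10^5) = 1.61×10^-25 kg = 97.0 u.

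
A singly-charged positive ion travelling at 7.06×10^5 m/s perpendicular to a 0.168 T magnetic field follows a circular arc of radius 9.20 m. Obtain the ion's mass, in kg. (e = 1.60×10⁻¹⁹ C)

qvB = mv²/r ⇒ m = qBr/v.
m = (1×1.60×10^-19)(0.168)(9.20) / (7.06×10^5) = 3.50×10^-25 kg.

m ≈ 3.50×10^-25 kg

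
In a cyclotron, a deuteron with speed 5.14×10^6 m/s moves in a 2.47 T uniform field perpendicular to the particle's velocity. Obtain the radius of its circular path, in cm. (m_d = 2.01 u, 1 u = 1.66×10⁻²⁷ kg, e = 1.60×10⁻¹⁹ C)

r ≈ 4.34 cm

The magnetic force provides the centripetal force: qvB = mv²/r, so r = mv/(qB).
r = (3.34×10^-27 kg)(5.14×10^6 m/s) / [(1×1.60×10^-19 C)(2.47 T)] = 0.0434 m.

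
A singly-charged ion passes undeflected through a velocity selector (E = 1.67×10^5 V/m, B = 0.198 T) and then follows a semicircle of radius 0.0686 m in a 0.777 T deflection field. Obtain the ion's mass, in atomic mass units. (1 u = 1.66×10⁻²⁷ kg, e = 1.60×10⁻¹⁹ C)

m ≈ 6.09 u

v = E/B₁ = 8.43×10^5 m/s.
From r = mv/(qB₂), m = qB₂r/v = (1×1.60×10^-19)(0.777)(0.0686) / (8.43×10^5) = 1.01×10^-26 kg.
In atomic mass units: m = 1.01×10^-26 / 1.66×10^-27 = 6.09 u.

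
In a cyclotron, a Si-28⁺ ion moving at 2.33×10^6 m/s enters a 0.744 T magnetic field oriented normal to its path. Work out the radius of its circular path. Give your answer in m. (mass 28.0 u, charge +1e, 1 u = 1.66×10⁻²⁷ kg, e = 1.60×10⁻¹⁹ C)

The magnetic force provides the centripetal force: qvB = mv²/r, so r = mv/(qB).
r = (4.65×10^-26 kg)(2.33×10^6 m/s) / [(1×1.60×10^-19 C)(0.744 T)] = 0.910 m.

r ≈ 0.910 m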